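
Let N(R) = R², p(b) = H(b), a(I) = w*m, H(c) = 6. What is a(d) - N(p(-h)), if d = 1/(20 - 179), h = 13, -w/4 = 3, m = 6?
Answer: -108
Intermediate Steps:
w = -12 (w = -4*3 = -12)
d = -1/159 (d = 1/(-159) = -1/159 ≈ -0.0062893)
a(I) = -72 (a(I) = -12*6 = -72)
p(b) = 6
a(d) - N(p(-h)) = -72 - 1*6² = -72 - 1*36 = -72 - 36 = -108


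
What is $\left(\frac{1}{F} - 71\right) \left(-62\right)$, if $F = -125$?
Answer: $\frac{550312}{125} \approx 4402.5$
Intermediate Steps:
$\left(\frac{1}{F} - 71\right) \left(-62\right) = \left(\frac{1}{-125} - 71\right) \left(-62\right) = \left(- \frac{1}{125} - 71\right) \left(-62\right) = \left(- \frac{8876}{125}\right) \left(-62\right) = \frac{550312}{125}$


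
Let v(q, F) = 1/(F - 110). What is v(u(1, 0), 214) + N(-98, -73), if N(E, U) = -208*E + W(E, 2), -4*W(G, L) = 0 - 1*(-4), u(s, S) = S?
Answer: 2119833/104 ≈ 20383.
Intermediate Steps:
v(q, F) = 1/(-110 + F)
W(G, L) = -1 (W(G, L) = -(0 - 1*(-4))/4 = -(0 + 4)/4 = -1/4*4 = -1)
N(E, U) = -1 - 208*E (N(E, U) = -208*E - 1 = -1 - 208*E)
v(u(1, 0), 214) + N(-98, -73) = 1/(-110 + 214) + (-1 - 208*(-98)) = 1/104 + (-1 + 20384) = 1/104 + 20383 = 2119833/104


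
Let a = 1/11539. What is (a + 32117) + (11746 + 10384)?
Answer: 625956134/11539 ≈ 54247.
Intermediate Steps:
a = 1/11539 ≈ 8.6663e-5
(a + 32117) + (11746 + 10384) = (1/11539 + 32117) + (11746 + 10384) = 370598064/11539 + 22130 = 625956134/11539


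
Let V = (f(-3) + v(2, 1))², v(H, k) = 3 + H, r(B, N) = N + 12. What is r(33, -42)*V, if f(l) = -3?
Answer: -120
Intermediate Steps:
r(B, N) = 12 + N
V = 4 (V = (-3 + (3 + 2))² = (-3 + 5)² = 2² = 4)
r(33, -42)*V = (12 - 42)*4 = -30*4 = -120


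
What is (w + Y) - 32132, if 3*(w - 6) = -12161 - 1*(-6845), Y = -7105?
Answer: -41003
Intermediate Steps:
w = -1766 (w = 6 + (-12161 - 1*(-6845))/3 = 6 + (-12161 + 6845)/3 = 6 + (1/3)*(-5316) = 6 - 1772 = -1766)
(w + Y) - 32132 = (-1766 - 7105) - 32132 = -8871 - 32132 = -41003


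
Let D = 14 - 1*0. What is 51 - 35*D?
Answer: -439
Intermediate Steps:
D = 14 (D = 14 + 0 = 14)
51 - 35*D = 51 - 35*14 = 51 - 490 = -439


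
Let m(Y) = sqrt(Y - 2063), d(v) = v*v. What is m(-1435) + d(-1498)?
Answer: 2244004 + I*sqrt(3498) ≈ 2.244e+6 + 59.144*I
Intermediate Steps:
d(v) = v**2
m(Y) = sqrt(-2063 + Y)
m(-1435) + d(-1498) = sqrt(-2063 - 1435) + (-1498)**2 = sqrt(-3498) + 2244004 = I*sqrt(3498) + 2244004 = 2244004 + I*sqrt(3498)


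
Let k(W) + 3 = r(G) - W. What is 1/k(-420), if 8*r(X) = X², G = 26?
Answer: 2/1003 ≈ 0.0019940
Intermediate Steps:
r(X) = X²/8
k(W) = 163/2 - W (k(W) = -3 + ((⅛)*26² - W) = -3 + ((⅛)*676 - W) = -3 + (169/2 - W) = 163/2 - W)
1/k(-420) = 1/(163/2 - 1*(-420)) = 1/(163/2 + 420) = 1/(1003/2) = 2/1003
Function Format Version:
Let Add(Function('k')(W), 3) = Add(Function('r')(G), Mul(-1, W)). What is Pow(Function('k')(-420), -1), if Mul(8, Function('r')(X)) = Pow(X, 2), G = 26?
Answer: Rational(2, 1003) ≈ 0.0019940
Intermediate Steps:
Function('r')(X) = Mul(Rational(1, 8), Pow(X, 2))
Function('k')(W) = Add(Rational(163, 2), Mul(-1, W)) (Function('k')(W) = Add(-3, Add(Mul(Rational(1, 8), Pow(26, 2)), Mul(-1, W))) = Add(-3, Add(Mul(Rational(1, 8), 676), Mul(-1, W))) = Add(-3, Add(Rational(169, 2), Mul(-1, W))) = Add(Rational(163, 2), Mul(-1, W)))
Pow(Function('k')(-420), -1) = Pow(Add(Rational(163, 2), Mul(-1, -420)), -1) = Pow(Add(Rational(163, 2), 420), -1) = Pow(Rational(1003, 2), -1) = Rational(2, 1003)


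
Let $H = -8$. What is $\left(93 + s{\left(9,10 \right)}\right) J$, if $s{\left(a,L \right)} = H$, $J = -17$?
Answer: $-1445$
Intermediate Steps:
$s{\left(a,L \right)} = -8$
$\left(93 + s{\left(9,10 \right)}\right) J = \left(93 - 8\right) \left(-17\right) = 85 \left(-17\right) = -1445$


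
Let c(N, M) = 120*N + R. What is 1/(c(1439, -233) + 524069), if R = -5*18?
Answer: 1/696659 ≈ 1.4354e-6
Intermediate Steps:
R = -90
c(N, M) = -90 + 120*N (c(N, M) = 120*N - 90 = -90 + 120*N)
1/(c(1439, -233) + 524069) = 1/((-90 + 120*1439) + 524069) = 1/((-90 + 172680) + 524069) = 1/(172590 + 524069) = 1/696659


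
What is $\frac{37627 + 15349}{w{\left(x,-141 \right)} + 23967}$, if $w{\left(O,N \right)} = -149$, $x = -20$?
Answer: $\frac{26488}{11909} \approx 2.2242$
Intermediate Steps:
$\frac{37627 + 15349}{w{\left(x,-141 \right)} + 23967} = \frac{37627 + 15349}{-149 + 23967} = \frac{52976}{23818} = 52976 \cdot \frac{1}{23818} = \frac{26488}{11909}$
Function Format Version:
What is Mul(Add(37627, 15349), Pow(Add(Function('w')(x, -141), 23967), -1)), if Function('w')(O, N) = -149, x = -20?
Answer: Rational(26488, 11909) ≈ 2.2242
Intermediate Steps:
Mul(Add(37627, 15349), Pow(Add(Function('w')(x, -141), 23967), -1)) = Mul(Add(37627, 15349), Pow(Add(-149, 23967), -1)) = Mul(52976, Pow(23818, -1)) = Mul(52976, Rational(1, 23818)) = Rational(26488, 11909)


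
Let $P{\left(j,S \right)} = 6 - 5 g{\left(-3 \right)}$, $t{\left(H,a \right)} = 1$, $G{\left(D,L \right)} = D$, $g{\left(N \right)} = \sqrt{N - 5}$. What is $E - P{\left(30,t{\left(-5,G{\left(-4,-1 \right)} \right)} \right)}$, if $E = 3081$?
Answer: $3075 + 10 i \sqrt{2} \approx 3075.0 + 14.142 i$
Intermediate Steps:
$g{\left(N \right)} = \sqrt{-5 + N}$
$P{\left(j,S \right)} = 6 - 10 i \sqrt{2}$ ($P{\left(j,S \right)} = 6 - 5 \sqrt{-5 - 3} = 6 - 5 \sqrt{-8} = 6 - 5 \cdot 2 i \sqrt{2} = 6 - 10 i \sqrt{2}$)
$E - P{\left(30,t{\left(-5,G{\left(-4,-1 \right)} \right)} \right)} = 3081 - \left(6 - 10 i \sqrt{2}\right) = 3075 + 10 i \sqrt{2}$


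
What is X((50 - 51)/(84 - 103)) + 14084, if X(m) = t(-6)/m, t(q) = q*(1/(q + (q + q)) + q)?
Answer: 44323/3 ≈ 14774.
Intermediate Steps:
t(q) = q*(q + 1/(3*q)) (t(q) = q*(1/(q + 2*q) + q) = q*(1/(3*q) + q) = q*(q + 1/(3*q)))
X(m) = 109/(3*m) (X(m) = (⅓ + (-6)²)/m = (⅓ + 36)/m = 109/(3*m))
X((50 - 51)/(84 - 103)) + 14084 = 109/(3*(((50 - 51)/(84 - 103)))) + 14084 = 109/(3*((-1/(-19)))) + 14084 = 109/(3*((-1*(-1/19)))) + 14084 = 109/(3*(1/19)) + 14084 = (109/3)*19 + 14084 = 2071/3 + 14084 = 44323/3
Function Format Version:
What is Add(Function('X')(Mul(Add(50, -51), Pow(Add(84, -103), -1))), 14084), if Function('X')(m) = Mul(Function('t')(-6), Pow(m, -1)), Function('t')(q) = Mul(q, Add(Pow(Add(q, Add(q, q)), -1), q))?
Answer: Rational(44323, 3) ≈ 14774.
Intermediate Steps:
Function('t')(q) = Mul(q, Add(q, Mul(Rational(1, 3), Pow(q, -1)))) (Function('t')(q) = Mul(q, Add(Pow(Add(q, Mul(2, q)), -1), q)) = Mul(q, Add(Pow(Mul(3, q), -1), q)) = Mul(q, Add(Mul(Rational(1, 3), Pow(q, -1)), q)) = Mul(q, Add(q, Mul(Rational(1, 3), Pow(q, -1)))))
Function('X')(m) = Mul(Rational(109, 3), Pow(m, -1)) (Function('X')(m) = Mul(Add(Rational(1, 3), Pow(-6, 2)), Pow(m, -1)) = Mul(Add(Rational(1, 3), 36), Pow(m, -1)) = Mul(Rational(109, 3), Pow(m, -1)))
Add(Function('X')(Mul(Add(50, -51), Pow(Add(84, -103), -1))), 14084) = Add(Mul(Rational(109, 3), Pow(Mul(Add(50, -51), Pow(Add(84, -103), -1)), -1)), 14084) = Add(Mul(Rational(109, 3), Pow(Mul(-1, Pow(-19, -1)), -1)), 14084) = Add(Mul(Rational(109, 3), Pow(Mul(-1, Rational(-1, 19)), -1)), 14084) = Add(Mul(Rational(109, 3), Pow(Rational(1, 19), -1)), 14084) = Add(Mul(Rational(109, 3), 19), 14084) = Add(Rational(2071, 3), 14084) = Rational(44323, 3)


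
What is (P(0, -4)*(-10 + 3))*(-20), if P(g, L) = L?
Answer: -560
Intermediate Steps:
(P(0, -4)*(-10 + 3))*(-20) = -4*(-10 + 3)*(-20) = -4*(-7)*(-20) = 28*(-20) = -560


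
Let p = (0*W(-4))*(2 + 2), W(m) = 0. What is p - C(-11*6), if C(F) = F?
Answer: 66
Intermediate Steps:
p = 0 (p = (0*0)*(2 + 2) = 0*4 = 0)
p - C(-11*6) = 0 - (-11)*6 = 0 - 1*(-66) = 0 + 66 = 66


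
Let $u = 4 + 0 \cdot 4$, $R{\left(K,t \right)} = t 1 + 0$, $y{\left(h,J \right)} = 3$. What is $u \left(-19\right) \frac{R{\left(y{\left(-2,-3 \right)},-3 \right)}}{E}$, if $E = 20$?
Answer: $\frac{57}{5} \approx 11.4$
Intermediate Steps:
$R{\left(K,t \right)} = t$ ($R{\left(K,t \right)} = t + 0 = t$)
$u = 4$ ($u = 4 + 0 = 4$)
$u \left(-19\right) \frac{R{\left(y{\left(-2,-3 \right)},-3 \right)}}{E} = 4 \left(-19\right) \left(- \frac{3}{20}\right) = - 76 \left(\left(-3\right) \frac{1}{20}\right) = \left(-76\right) \left(- \frac{3}{20}\right) = \frac{57}{5}$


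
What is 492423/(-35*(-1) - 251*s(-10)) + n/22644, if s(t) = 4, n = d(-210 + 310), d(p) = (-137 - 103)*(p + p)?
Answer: -962929/1887 ≈ -510.30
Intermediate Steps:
d(p) = -480*p
n = -48000 (n = -480*(-210 + 310) = -480*100 = -48000)
492423/(-35*(-1) - 251*s(-10)) + n/22644 = 492423/(-35*(-1) - 251*4) - 48000/22644 = 492423/(35 - 1004) - 48000*1/22644 = 492423/(-969) - 4000/1887 = 492423*(-1/969) - 4000/1887 = -8639/17 - 4000/1887 = -962929/1887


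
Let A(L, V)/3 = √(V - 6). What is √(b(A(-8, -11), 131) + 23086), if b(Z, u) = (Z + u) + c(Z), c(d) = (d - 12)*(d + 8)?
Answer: 3*√(2552 - I*√17) ≈ 151.55 - 0.12243*I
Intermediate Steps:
c(d) = (-12 + d)*(8 + d)
A(L, V) = 3*√(-6 + V) (A(L, V) = 3*√(V - 6) = 3*√(-6 + V))
b(Z, u) = -96 + u + Z² - 3*Z (b(Z, u) = (Z + u) + (-96 + Z² - 4*Z) = -96 + u + Z² - 3*Z)
√(b(A(-8, -11), 131) + 23086) = √((-96 + 131 + (3*√(-6 - 11))² - 9*√(-6 - 11)) + 23086) = √((-96 + 131 + (3*√(-17))² - 9*√(-17)) + 23086) = √((-96 + 131 + (3*(I*√17))² - 9*I*√17) + 23086) = √((-96 + 131 + (3*I*√17)² - 9*I*√17) + 23086) = √((-96 + 131 - 153 - 9*I*√17) + 23086) = √((-118 - 9*I*√17) + 23086) = √(22968 - 9*I*√17)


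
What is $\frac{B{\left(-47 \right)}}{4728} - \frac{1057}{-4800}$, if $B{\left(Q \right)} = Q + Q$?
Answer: $\frac{63143}{315200} \approx 0.20033$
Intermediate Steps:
$B{\left(Q \right)} = 2 Q$
$\frac{B{\left(-47 \right)}}{4728} - \frac{1057}{-4800} = \frac{2 \left(-47\right)}{4728} - \frac{1057}{-4800} = \left(-94\right) \frac{1}{4728} - - \frac{1057}{4800} = - \frac{47}{2364} + \frac{1057}{4800} = \frac{63143}{315200}$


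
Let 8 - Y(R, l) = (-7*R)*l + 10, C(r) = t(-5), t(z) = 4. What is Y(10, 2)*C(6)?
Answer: 552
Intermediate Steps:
C(r) = 4
Y(R, l) = -2 + 7*R*l (Y(R, l) = 8 - ((-7*R)*l + 10) = 8 - (-7*R*l + 10) = 8 - (10 - 7*R*l) = 8 + (-10 + 7*R*l) = -2 + 7*R*l)
Y(10, 2)*C(6) = (-2 + 7*10*2)*4 = (-2 + 140)*4 = 138*4 = 552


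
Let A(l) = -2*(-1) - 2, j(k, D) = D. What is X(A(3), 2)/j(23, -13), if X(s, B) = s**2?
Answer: 0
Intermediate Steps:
A(l) = 0 (A(l) = 2 - 2 = 0)
X(A(3), 2)/j(23, -13) = 0**2/(-13) = -1/13*0 = 0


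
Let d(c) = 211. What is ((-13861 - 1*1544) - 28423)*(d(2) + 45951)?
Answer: -2023188136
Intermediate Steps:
((-13861 - 1*1544) - 28423)*(d(2) + 45951) = ((-13861 - 1*1544) - 28423)*(211 + 45951) = ((-13861 - 1544) - 28423)*46162 = (-15405 - 28423)*46162 = -43828*46162 = -2023188136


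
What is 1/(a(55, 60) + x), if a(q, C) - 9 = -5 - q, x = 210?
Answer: 1/159 ≈ 0.0062893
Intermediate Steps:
a(q, C) = 4 - q (a(q, C) = 9 + (-5 - q) = 4 - q)
1/(a(55, 60) + x) = 1/((4 - 1*55) + 210) = 1/((4 - 55) + 210) = 1/(-51 + 210) = 1/159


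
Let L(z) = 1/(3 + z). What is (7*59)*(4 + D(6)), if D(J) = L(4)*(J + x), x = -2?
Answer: 1888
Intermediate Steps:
D(J) = -2/7 + J/7 (D(J) = (J - 2)/(3 + 4) = (-2 + J)/7 = -2/7 + J/7)
(7*59)*(4 + D(6)) = (7*59)*(4 + (-2/7 + (⅐)*6)) = 413*(4 + (-2/7 + 6/7)) = 413*(4 + 4/7) = 413*(32/7) = 1888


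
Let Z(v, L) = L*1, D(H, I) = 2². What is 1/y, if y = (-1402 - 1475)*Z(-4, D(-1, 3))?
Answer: -1/11508 ≈ -8.6896e-5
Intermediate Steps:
D(H, I) = 4
Z(v, L) = L
y = -11508 (y = (-1402 - 1475)*4 = -2877*4 = -11508)
1/y = 1/(-11508) = -1/11508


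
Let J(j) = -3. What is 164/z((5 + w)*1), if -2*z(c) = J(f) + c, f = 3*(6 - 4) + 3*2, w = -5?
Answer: 328/3 ≈ 109.33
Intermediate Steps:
f = 12 (f = 3*2 + 6 = 6 + 6 = 12)
z(c) = 3/2 - c/2 (z(c) = -(-3 + c)/2 = 3/2 - c/2)
164/z((5 + w)*1) = 164/(3/2 - (5 - 5)/2) = 164/(3/2 - 0) = 164/(3/2 - 1/2*0) = 164/(3/2 + 0) = 164/(3/2) = 164*(2/3) = 328/3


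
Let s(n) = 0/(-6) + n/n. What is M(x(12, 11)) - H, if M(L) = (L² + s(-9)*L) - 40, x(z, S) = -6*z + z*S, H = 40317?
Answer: -36697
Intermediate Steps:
s(n) = 1 (s(n) = 0*(-⅙) + 1 = 0 + 1 = 1)
x(z, S) = -6*z + S*z
M(L) = -40 + L + L² (M(L) = (L² + 1*L) - 40 = (L² + L) - 40 = (L + L²) - 40 = -40 + L + L²)
M(x(12, 11)) - H = (-40 + 12*(-6 + 11) + (12*(-6 + 11))²) - 1*40317 = (-40 + 12*5 + (12*5)²) - 40317 = (-40 + 60 + 60²) - 40317 = (-40 + 60 + 3600) - 40317 = 3620 - 40317 = -36697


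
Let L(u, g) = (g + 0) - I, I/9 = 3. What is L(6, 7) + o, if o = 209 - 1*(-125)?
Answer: 314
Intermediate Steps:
o = 334 (o = 209 + 125 = 334)
I = 27 (I = 9*3 = 27)
L(u, g) = -27 + g (L(u, g) = (g + 0) - 1*27 = g - 27 = -27 + g)
L(6, 7) + o = (-27 + 7) + 334 = -20 + 334 = 314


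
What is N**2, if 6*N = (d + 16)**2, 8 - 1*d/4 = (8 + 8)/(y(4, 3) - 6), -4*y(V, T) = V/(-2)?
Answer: 46297268224/131769 ≈ 3.5135e+5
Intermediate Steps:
y(V, T) = V/8 (y(V, T) = -V/(4*(-2)) = -V*(-1)/(4*2) = -(-1)*V/8 = V/8)
d = 480/11 (d = 32 - 4*(8 + 8)/((1/8)*4 - 6) = 32 - 64/(1/2 - 6) = 32 - 64/(-11/2) = 32 - 64*(-2)/11 = 32 - 4*(-32/11) = 32 + 128/11 = 480/11 ≈ 43.636)
N = 215168/363 (N = (480/11 + 16)**2/6 = (656/11)**2/6 = (1/6)*(430336/121) = 215168/363 ≈ 592.75)
N**2 = (215168/363)**2 = 46297268224/131769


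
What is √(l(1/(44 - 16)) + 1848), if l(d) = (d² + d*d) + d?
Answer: √1448862/28 ≈ 42.989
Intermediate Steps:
l(d) = d + 2*d² (l(d) = (d² + d²) + d = 2*d² + d = d + 2*d²)
√(l(1/(44 - 16)) + 1848) = √((1 + 2/(44 - 16))/(44 - 16) + 1848) = √((1 + 2/28)/28 + 1848) = √((1 + 2*(1/28))/28 + 1848) = √((1 + 1/14)/28 + 1848) = √((1/28)*(15/14) + 1848) = √(15/392 + 1848) = √(724431/392) = √1448862/28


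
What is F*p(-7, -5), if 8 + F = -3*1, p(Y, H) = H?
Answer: 55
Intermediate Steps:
F = -11 (F = -8 - 3*1 = -8 - 3 = -11)
F*p(-7, -5) = -11*(-5) = 55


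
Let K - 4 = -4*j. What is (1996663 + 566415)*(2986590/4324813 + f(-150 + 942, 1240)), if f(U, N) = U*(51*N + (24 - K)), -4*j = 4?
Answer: 555336309809352615348/4324813 ≈ 1.2841e+14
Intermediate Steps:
j = -1 (j = -¼*4 = -1)
K = 8 (K = 4 - 4*(-1) = 4 + 4 = 8)
f(U, N) = U*(16 + 51*N) (f(U, N) = U*(51*N + (24 - 1*8)) = U*(51*N + (24 - 8)) = U*(51*N + 16) = U*(16 + 51*N))
(1996663 + 566415)*(2986590/4324813 + f(-150 + 942, 1240)) = (1996663 + 566415)*(2986590/4324813 + (-150 + 942)*(16 + 51*1240)) = 2563078*(2986590*(1/4324813) + 792*(16 + 63240)) = 2563078*(2986590/4324813 + 792*63256) = 2563078*(2986590/4324813 + 50098752) = 2563078*(216667736919966/4324813) = 555336309809352615348/4324813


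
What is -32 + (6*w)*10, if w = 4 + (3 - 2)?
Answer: 268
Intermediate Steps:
w = 5 (w = 4 + 1 = 5)
-32 + (6*w)*10 = -32 + (6*5)*10 = -32 + 30*10 = -32 + 300 = 268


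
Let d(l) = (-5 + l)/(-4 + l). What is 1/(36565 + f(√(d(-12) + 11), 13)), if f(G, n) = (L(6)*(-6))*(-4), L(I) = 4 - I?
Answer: 1/36517 ≈ 2.7384e-5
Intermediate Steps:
d(l) = (-5 + l)/(-4 + l)
f(G, n) = -48 (f(G, n) = ((4 - 1*6)*(-6))*(-4) = ((4 - 6)*(-6))*(-4) = -2*(-6)*(-4) = 12*(-4) = -48)
1/(36565 + f(√(d(-12) + 11), 13)) = 1/(36565 - 48) = 1/36517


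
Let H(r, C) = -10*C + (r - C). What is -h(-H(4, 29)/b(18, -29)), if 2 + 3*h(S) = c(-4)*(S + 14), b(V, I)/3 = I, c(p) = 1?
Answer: -81/29 ≈ -2.7931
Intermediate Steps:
b(V, I) = 3*I
H(r, C) = r - 11*C
h(S) = 4 + S/3 (h(S) = -⅔ + (1*(S + 14))/3 = -⅔ + (1*(14 + S))/3 = -⅔ + (14 + S)/3 = -⅔ + (14/3 + S/3) = 4 + S/3)
-h(-H(4, 29)/b(18, -29)) = -(4 + (-(4 - 11*29)/(3*(-29)))/3) = -(4 + (-(4 - 319)/(-87))/3) = -(4 + (-(-315)*(-1)/87)/3) = -(4 + (-1*105/29)/3) = -(4 + (⅓)*(-105/29)) = -(4 - 35/29) = -1*81/29 = -81/29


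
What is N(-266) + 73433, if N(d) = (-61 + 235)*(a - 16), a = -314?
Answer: 16013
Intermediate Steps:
N(d) = -57420 (N(d) = (-61 + 235)*(-314 - 16) = 174*(-330) = -57420)
N(-266) + 73433 = -57420 + 73433 = 16013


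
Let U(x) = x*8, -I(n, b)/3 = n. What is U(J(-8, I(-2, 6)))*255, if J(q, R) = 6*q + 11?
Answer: -75480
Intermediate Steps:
I(n, b) = -3*n
J(q, R) = 11 + 6*q
U(x) = 8*x
U(J(-8, I(-2, 6)))*255 = (8*(11 + 6*(-8)))*255 = (8*(11 - 48))*255 = (8*(-37))*255 = -296*255 = -75480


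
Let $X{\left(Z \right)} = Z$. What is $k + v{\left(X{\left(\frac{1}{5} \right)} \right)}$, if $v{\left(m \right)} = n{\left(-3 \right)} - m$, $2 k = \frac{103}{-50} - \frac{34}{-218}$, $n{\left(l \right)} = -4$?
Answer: $- \frac{56157}{10900} \approx -5.152$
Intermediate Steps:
$k = - \frac{10377}{10900}$ ($k = \frac{\frac{103}{-50} - \frac{34}{-218}}{2} = \frac{103 \left(- \frac{1}{50}\right) - - \frac{17}{109}}{2} = \frac{- \frac{103}{50} + \frac{17}{109}}{2} = \frac{1}{2} \left(- \frac{10377}{5450}\right) = - \frac{10377}{10900} \approx -0.95202$)
$v{\left(m \right)} = -4 - m$
$k + v{\left(X{\left(\frac{1}{5} \right)} \right)} = - \frac{10377}{10900} - \frac{21}{5} = - \frac{56157}{10900}$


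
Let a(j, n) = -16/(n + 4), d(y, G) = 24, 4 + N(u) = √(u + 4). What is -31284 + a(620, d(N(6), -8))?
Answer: -218992/7 ≈ -31285.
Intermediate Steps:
N(u) = -4 + √(4 + u) (N(u) = -4 + √(u + 4) = -4 + √(4 + u))
a(j, n) = -16/(4 + n)
-31284 + a(620, d(N(6), -8)) = -31284 - 16/(4 + 24) = -31284 - 16/28 = -31284 - 16*1/28 = -31284 - 4/7 = -218992/7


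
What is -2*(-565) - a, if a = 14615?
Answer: -13485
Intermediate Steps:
-2*(-565) - a = -2*(-565) - 1*14615 = 1130 - 14615 = -13485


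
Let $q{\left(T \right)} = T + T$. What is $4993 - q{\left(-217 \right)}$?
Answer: $5427$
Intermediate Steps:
$q{\left(T \right)} = 2 T$
$4993 - q{\left(-217 \right)} = 4993 - 2 \left(-217\right) = 4993 - -434 = 4993 + 434 = 5427$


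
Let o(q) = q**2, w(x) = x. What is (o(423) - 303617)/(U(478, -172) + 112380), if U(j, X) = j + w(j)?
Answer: -15586/14167 ≈ -1.1002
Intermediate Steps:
U(j, X) = 2*j (U(j, X) = j + j = 2*j)
(o(423) - 303617)/(U(478, -172) + 112380) = (423**2 - 303617)/(2*478 + 112380) = (178929 - 303617)/(956 + 112380) = -124688/113336 = -124688*1/113336 = -15586/14167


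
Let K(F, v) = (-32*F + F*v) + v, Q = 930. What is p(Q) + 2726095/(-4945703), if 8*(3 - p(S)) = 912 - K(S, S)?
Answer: 2065270157093/19782812 ≈ 1.0440e+5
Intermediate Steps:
K(F, v) = v - 32*F + F*v
p(S) = -111 - 31*S/8 + S**2/8 (p(S) = 3 - (912 - (S - 32*S + S*S))/8 = 3 - (912 - (S - 32*S + S**2))/8 = 3 - (912 - (S**2 - 31*S))/8 = 3 - (912 + (-S**2 + 31*S))/8 = 3 - (912 - S**2 + 31*S)/8 = 3 + (-114 - 31*S/8 + S**2/8) = -111 - 31*S/8 + S**2/8)
p(Q) + 2726095/(-4945703) = (-111 - 31/8*930 + (1/8)*930**2) + 2726095/(-4945703) = (-111 - 14415/4 + (1/8)*864900) + 2726095*(-1/4945703) = (-111 - 14415/4 + 216225/2) - 2726095/4945703 = 417591/4 - 2726095/4945703 = 2065270157093/19782812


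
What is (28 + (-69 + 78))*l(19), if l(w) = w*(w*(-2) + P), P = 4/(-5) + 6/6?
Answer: -132867/5 ≈ -26573.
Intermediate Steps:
P = ⅕ (P = 4*(-⅕) + 6*(⅙) = -⅘ + 1 = ⅕ ≈ 0.20000)
l(w) = w*(⅕ - 2*w) (l(w) = w*(w*(-2) + ⅕) = w*(-2*w + ⅕) = w*(⅕ - 2*w))
(28 + (-69 + 78))*l(19) = (28 + (-69 + 78))*((⅕)*19*(1 - 10*19)) = (28 + 9)*((⅕)*19*(1 - 190)) = 37*((⅕)*19*(-189)) = 37*(-3591/5) = -132867/5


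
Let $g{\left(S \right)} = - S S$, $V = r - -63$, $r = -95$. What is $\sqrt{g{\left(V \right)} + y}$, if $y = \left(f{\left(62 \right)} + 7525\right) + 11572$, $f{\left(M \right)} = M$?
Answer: $3 \sqrt{2015} \approx 134.67$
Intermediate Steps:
$V = -32$ ($V = -95 - -63 = -95 + 63 = -32$)
$g{\left(S \right)} = - S^{2}$
$y = 19159$ ($y = \left(62 + 7525\right) + 11572 = 7587 + 11572 = 19159$)
$\sqrt{g{\left(V \right)} + y} = \sqrt{- \left(-32\right)^{2} + 19159} = \sqrt{\left(-1\right) 1024 + 19159} = \sqrt{-1024 + 19159} = \sqrt{18135} = 3 \sqrt{2015}$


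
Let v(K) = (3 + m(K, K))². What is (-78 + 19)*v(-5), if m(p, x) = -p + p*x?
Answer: -64251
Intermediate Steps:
v(K) = (3 + K*(-1 + K))²
(-78 + 19)*v(-5) = (-78 + 19)*(3 - 5*(-1 - 5))² = -59*(3 - 5*(-6))² = -59*(3 + 30)² = -59*33² = -59*1089 = -64251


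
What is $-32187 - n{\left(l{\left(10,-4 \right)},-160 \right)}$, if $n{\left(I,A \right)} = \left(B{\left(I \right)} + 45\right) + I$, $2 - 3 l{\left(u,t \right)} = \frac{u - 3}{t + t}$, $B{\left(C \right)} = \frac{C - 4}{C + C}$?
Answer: $- \frac{17791717}{552} \approx -32231.0$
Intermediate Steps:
$B{\left(C \right)} = \frac{-4 + C}{2 C}$
$l{\left(u,t \right)} = \frac{2}{3} - \frac{-3 + u}{6 t}$ ($l{\left(u,t \right)} = \frac{2}{3} - \frac{\left(u - 3\right) \frac{1}{t + t}}{3} = \frac{2}{3} - \frac{\left(-3 + u\right) \frac{1}{2 t}}{3} = \frac{2}{3} - \frac{\frac{1}{2} \frac{1}{t} \left(-3 + u\right)}{3} = \frac{2}{3} - \frac{-3 + u}{6 t}$)
$n{\left(I,A \right)} = 45 + I + \frac{-4 + I}{2 I}$ ($n{\left(I,A \right)} = \left(\frac{-4 + I}{2 I} + 45\right) + I = \left(45 + \frac{-4 + I}{2 I}\right) + I = 45 + I + \frac{-4 + I}{2 I}$)
$-32187 - n{\left(l{\left(10,-4 \right)},-160 \right)} = -32187 - \left(\frac{91}{2} + \frac{3 - 10 + 4 \left(-4\right)}{6 \left(-4\right)} - \frac{2}{\frac{1}{6} \frac{1}{-4} \left(3 - 10 + 4 \left(-4\right)\right)}\right) = -32187 - \left(\frac{91}{2} + \frac{1}{6} \left(- \frac{1}{4}\right) \left(3 - 10 - 16\right) - \frac{2}{\frac{1}{6} \left(- \frac{1}{4}\right) \left(3 - 10 - 16\right)}\right) = -32187 - \left(\frac{91}{2} + \frac{1}{6} \left(- \frac{1}{4}\right) \left(-23\right) - \frac{2}{\frac{1}{6} \left(- \frac{1}{4}\right) \left(-23\right)}\right) = -32187 - \left(\frac{91}{2} + \frac{23}{24} - \frac{2}{\frac{23}{24}}\right) = -32187 - \left(\frac{91}{2} + \frac{23}{24} - \frac{48}{23}\right) = -32187 - \frac{24493}{552} = - \frac{17791717}{552}$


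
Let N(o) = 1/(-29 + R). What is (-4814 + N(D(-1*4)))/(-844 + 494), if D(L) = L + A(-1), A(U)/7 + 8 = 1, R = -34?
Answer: 303283/22050 ≈ 13.754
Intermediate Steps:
A(U) = -49 (A(U) = -56 + 7*1 = -56 + 7 = -49)
D(L) = -49 + L (D(L) = L - 49 = -49 + L)
N(o) = -1/63 (N(o) = 1/(-29 - 34) = 1/(-63) = -1/63)
(-4814 + N(D(-1*4)))/(-844 + 494) = (-4814 - 1/63)/(-844 + 494) = -303283/63/(-350) = -303283/63*(-1/350) = 303283/22050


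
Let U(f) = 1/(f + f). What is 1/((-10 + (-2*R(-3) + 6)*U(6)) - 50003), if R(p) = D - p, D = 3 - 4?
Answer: -6/300077 ≈ -1.9995e-5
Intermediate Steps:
D = -1
U(f) = 1/(2*f)
R(p) = -1 - p
1/((-10 + (-2*R(-3) + 6)*U(6)) - 50003) = 1/((-10 + (-2*(-1 - 1*(-3)) + 6)*((½)/6)) - 50003) = 1/((-10 + (-2*(-1 + 3) + 6)*((½)*(⅙))) - 50003) = 1/((-10 + (-2*2 + 6)*(1/12)) - 50003) = 1/((-10 + (-4 + 6)*(1/12)) - 50003) = 1/((-10 + 2*(1/12)) - 50003) = 1/((-10 + ⅙) - 50003) = 1/(-59/6 - 50003) = 1/(-300077/6) = -6/300077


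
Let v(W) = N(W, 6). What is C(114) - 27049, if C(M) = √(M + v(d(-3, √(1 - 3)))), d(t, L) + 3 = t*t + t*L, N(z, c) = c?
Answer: -27049 + 2*√30 ≈ -27038.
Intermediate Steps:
d(t, L) = -3 + t² + L*t (d(t, L) = -3 + (t*t + t*L) = -3 + (t² + L*t) = -3 + t² + L*t)
v(W) = 6
C(M) = √(6 + M) (C(M) = √(M + 6) = √(6 + M))
C(114) - 27049 = √(6 + 114) - 27049 = √120 - 27049 = 2*√30 - 27049 = -27049 + 2*√30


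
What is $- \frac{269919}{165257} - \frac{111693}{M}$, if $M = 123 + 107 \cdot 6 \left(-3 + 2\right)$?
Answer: $\frac{6105987380}{28589461} \approx 213.57$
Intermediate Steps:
$M = -519$ ($M = 123 + 107 \cdot 6 \left(-1\right) = 123 + 107 \left(-6\right) = 123 - 642 = -519$)
$- \frac{269919}{165257} - \frac{111693}{M} = - \frac{269919}{165257} - \frac{111693}{-519} = \left(-269919\right) \frac{1}{165257} - - \frac{37231}{173} = - \frac{269919}{165257} + \frac{37231}{173} = \frac{6105987380}{28589461}$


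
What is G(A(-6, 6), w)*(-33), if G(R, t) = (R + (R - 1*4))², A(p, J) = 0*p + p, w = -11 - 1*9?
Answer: -8448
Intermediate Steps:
w = -20 (w = -11 - 9 = -20)
A(p, J) = p (A(p, J) = 0 + p = p)
G(R, t) = (-4 + 2*R)² (G(R, t) = (R + (R - 4))² = (R + (-4 + R))² = (-4 + 2*R)²)
G(A(-6, 6), w)*(-33) = (4*(-2 - 6)²)*(-33) = (4*(-8)²)*(-33) = (4*64)*(-33) = 256*(-33) = -8448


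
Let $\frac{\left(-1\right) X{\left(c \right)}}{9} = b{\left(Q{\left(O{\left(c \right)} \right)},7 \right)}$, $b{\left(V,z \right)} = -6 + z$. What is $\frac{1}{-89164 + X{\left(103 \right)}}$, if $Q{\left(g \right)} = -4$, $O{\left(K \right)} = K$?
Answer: $- \frac{1}{89173} \approx -1.1214 \cdot 10^{-5}$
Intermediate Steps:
$X{\left(c \right)} = -9$ ($X{\left(c \right)} = - 9 \left(-6 + 7\right) = \left(-9\right) 1 = -9$)
$\frac{1}{-89164 + X{\left(103 \right)}} = \frac{1}{-89164 - 9} = \frac{1}{-89173} = - \frac{1}{89173}$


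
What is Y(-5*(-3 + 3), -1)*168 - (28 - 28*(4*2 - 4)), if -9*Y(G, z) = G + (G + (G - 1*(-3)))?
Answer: 28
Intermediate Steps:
Y(G, z) = -⅓ - G/3 (Y(G, z) = -(G + (G + (G - 1*(-3))))/9 = -(G + (G + (G + 3)))/9 = -(G + (G + (3 + G)))/9 = -(G + (3 + 2*G))/9 = -(3 + 3*G)/9 = -⅓ - G/3)
Y(-5*(-3 + 3), -1)*168 - (28 - 28*(4*2 - 4)) = (-⅓ - (-5)*(-3 + 3)/3)*168 - (28 - 28*(4*2 - 4)) = (-⅓ - (-5)*0/3)*168 - (28 - 28*(8 - 4)) = (-⅓ - ⅓*0)*168 - (28 - 28*4) = (-⅓ + 0)*168 - (28 - 112) = -⅓*168 - 1*(-84) = -56 + 84 = 28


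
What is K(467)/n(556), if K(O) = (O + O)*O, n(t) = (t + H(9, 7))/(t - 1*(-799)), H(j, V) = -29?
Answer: 591021190/527 ≈ 1.1215e+6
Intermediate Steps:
n(t) = (-29 + t)/(799 + t) (n(t) = (t - 29)/(t - 1*(-799)) = (-29 + t)/(t + 799) = (-29 + t)/(799 + t))
K(O) = 2*O**2 (K(O) = (2*O)*O = 2*O**2)
K(467)/n(556) = (2*467**2)/(((-29 + 556)/(799 + 556))) = (2*218089)/((527/1355)) = 436178/(((1/1355)*527)) = 436178/(527/1355) = 436178*(1355/527) = 591021190/527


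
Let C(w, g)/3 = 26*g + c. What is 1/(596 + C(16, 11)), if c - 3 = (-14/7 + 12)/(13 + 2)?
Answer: 1/1465 ≈ 0.00068259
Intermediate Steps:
c = 11/3 (c = 3 + (-14/7 + 12)/(13 + 2) = 3 + (-14*1/7 + 12)/15 = 3 + (-2 + 12)*(1/15) = 3 + 10*(1/15) = 3 + 2/3 = 11/3 ≈ 3.6667)
C(w, g) = 11 + 78*g (C(w, g) = 3*(26*g + 11/3) = 3*(11/3 + 26*g) = 11 + 78*g)
1/(596 + C(16, 11)) = 1/(596 + (11 + 78*11)) = 1/(596 + (11 + 858)) = 1/(596 + 869) = 1/1465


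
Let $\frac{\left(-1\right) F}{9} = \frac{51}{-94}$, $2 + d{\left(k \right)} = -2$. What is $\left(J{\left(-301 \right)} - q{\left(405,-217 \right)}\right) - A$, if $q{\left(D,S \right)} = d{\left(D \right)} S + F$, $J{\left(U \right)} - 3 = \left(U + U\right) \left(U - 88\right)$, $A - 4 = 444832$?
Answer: $- \frac{19883621}{94} \approx -2.1153 \cdot 10^{5}$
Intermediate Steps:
$d{\left(k \right)} = -4$ ($d{\left(k \right)} = -2 - 2 = -4$)
$F = \frac{459}{94}$ ($F = - 9 \frac{51}{-94} = - 9 \cdot 51 \left(- \frac{1}{94}\right) = \left(-9\right) \left(- \frac{51}{94}\right) = \frac{459}{94} \approx 4.883$)
$A = 444836$ ($A = 4 + 444832 = 444836$)
$J{\left(U \right)} = 3 + 2 U \left(-88 + U\right)$ ($J{\left(U \right)} = 3 + \left(U + U\right) \left(U - 88\right) = 3 + 2 U \left(-88 + U\right)$)
$q{\left(D,S \right)} = \frac{459}{94} - 4 S$ ($q{\left(D,S \right)} = - 4 S + \frac{459}{94} = \frac{459}{94} - 4 S$)
$\left(J{\left(-301 \right)} - q{\left(405,-217 \right)}\right) - A = \left(\left(3 - -52976 + 2 \left(-301\right)^{2}\right) - \left(\frac{459}{94} - -868\right)\right) - 444836 = \left(\left(3 + 52976 + 2 \cdot 90601\right) - \left(\frac{459}{94} + 868\right)\right) - 444836 = \left(\left(3 + 52976 + 181202\right) - \frac{82051}{94}\right) - 444836 = \left(234181 - \frac{82051}{94}\right) - 444836 = \frac{21930963}{94} - 444836 = - \frac{19883621}{94}$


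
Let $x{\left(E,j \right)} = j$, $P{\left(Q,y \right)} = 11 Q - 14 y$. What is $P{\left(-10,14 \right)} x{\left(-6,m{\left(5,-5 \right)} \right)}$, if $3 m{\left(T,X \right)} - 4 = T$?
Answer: $-918$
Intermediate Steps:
$m{\left(T,X \right)} = \frac{4}{3} + \frac{T}{3}$
$P{\left(Q,y \right)} = - 14 y + 11 Q$
$P{\left(-10,14 \right)} x{\left(-6,m{\left(5,-5 \right)} \right)} = \left(\left(-14\right) 14 + 11 \left(-10\right)\right) \left(\frac{4}{3} + \frac{1}{3} \cdot 5\right) = \left(-196 - 110\right) \left(\frac{4}{3} + \frac{5}{3}\right) = \left(-306\right) 3 = -918$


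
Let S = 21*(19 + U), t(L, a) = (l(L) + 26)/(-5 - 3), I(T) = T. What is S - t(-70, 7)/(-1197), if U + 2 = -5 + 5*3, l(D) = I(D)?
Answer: 1357409/2394 ≈ 567.00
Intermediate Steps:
l(D) = D
t(L, a) = -13/4 - L/8 (t(L, a) = (L + 26)/(-5 - 3) = (26 + L)/(-8) = (26 + L)*(-⅛) = -13/4 - L/8)
U = 8 (U = -2 + (-5 + 5*3) = -2 + (-5 + 15) = -2 + 10 = 8)
S = 567 (S = 21*(19 + 8) = 21*27 = 567)
S - t(-70, 7)/(-1197) = 567 - (-13/4 - ⅛*(-70))/(-1197) = 567 - (-13/4 + 35/4)*(-1)/1197 = 567 - 11*(-1)/(2*1197) = 567 - 1*(-11/2394) = 567 + 11/2394 = 1357409/2394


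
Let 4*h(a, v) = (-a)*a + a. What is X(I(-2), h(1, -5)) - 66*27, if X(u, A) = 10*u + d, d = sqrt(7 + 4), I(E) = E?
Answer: -1802 + sqrt(11) ≈ -1798.7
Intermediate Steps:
d = sqrt(11) ≈ 3.3166
h(a, v) = -a**2/4 + a/4 (h(a, v) = ((-a)*a + a)/4 = (-a**2 + a)/4 = (a - a**2)/4 = -a**2/4 + a/4)
X(u, A) = sqrt(11) + 10*u (X(u, A) = 10*u + sqrt(11) = sqrt(11) + 10*u)
X(I(-2), h(1, -5)) - 66*27 = (sqrt(11) + 10*(-2)) - 66*27 = (sqrt(11) - 20) - 1782 = (-20 + sqrt(11)) - 1782 = -1802 + sqrt(11)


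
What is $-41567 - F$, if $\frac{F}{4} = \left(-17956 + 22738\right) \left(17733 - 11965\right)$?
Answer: $-110371871$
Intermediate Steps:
$F = 110330304$ ($F = 4 \left(-17956 + 22738\right) \left(17733 - 11965\right) = 4 \cdot 4782 \cdot 5768 = 4 \cdot 27582576 = 110330304$)
$-41567 - F = -41567 - 110330304 = -110371871$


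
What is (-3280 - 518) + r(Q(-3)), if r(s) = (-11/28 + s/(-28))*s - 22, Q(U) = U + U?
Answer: -53465/14 ≈ -3818.9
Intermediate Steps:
Q(U) = 2*U
r(s) = -22 + s*(-11/28 - s/28) (r(s) = (-11*1/28 + s*(-1/28))*s - 22 = (-11/28 - s/28)*s - 22 = s*(-11/28 - s/28) - 22 = -22 + s*(-11/28 - s/28))
(-3280 - 518) + r(Q(-3)) = (-3280 - 518) + (-22 - 11*(-3)/14 - (2*(-3))²/28) = -3798 + (-22 - 11/28*(-6) - 1/28*(-6)²) = -3798 + (-22 + 33/14 - 1/28*36) = -3798 + (-22 + 33/14 - 9/7) = -3798 - 293/14 = -53465/14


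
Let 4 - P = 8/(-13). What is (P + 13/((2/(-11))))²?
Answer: 3024121/676 ≈ 4473.6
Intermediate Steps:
P = 60/13 (P = 4 - 8/(-13) = 4 - 8*(-1)/13 = 4 - 1*(-8/13) = 4 + 8/13 = 60/13 ≈ 4.6154)
(P + 13/((2/(-11))))² = (60/13 + 13/((2/(-11))))² = (60/13 + 13/((2*(-1/11))))² = (60/13 + 13/(-2/11))² = (60/13 + 13*(-11/2))² = (60/13 - 143/2)² = (-1739/26)² = 3024121/676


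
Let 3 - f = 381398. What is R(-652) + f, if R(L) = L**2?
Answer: 43709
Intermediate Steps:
f = -381395 (f = 3 - 1*381398 = 3 - 381398 = -381395)
R(-652) + f = (-652)**2 - 381395 = 425104 - 381395 = 43709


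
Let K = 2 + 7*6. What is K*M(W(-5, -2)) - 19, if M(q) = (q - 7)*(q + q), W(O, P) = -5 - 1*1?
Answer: 6845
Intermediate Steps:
W(O, P) = -6 (W(O, P) = -5 - 1 = -6)
M(q) = 2*q*(-7 + q) (M(q) = (-7 + q)*(2*q) = 2*q*(-7 + q))
K = 44 (K = 2 + 42 = 44)
K*M(W(-5, -2)) - 19 = 44*(2*(-6)*(-7 - 6)) - 19 = 44*(2*(-6)*(-13)) - 19 = 44*156 - 19 = 6864 - 19 = 6845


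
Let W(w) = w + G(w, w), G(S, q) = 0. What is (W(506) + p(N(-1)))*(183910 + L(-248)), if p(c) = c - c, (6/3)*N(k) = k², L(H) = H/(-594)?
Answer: 2512584124/27 ≈ 9.3059e+7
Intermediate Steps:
L(H) = -H/594 (L(H) = H*(-1/594) = -H/594)
N(k) = k²/2
W(w) = w (W(w) = w + 0 = w)
p(c) = 0
(W(506) + p(N(-1)))*(183910 + L(-248)) = (506 + 0)*(183910 - 1/594*(-248)) = 506*(183910 + 124/297) = 506*(54621394/297) = 2512584124/27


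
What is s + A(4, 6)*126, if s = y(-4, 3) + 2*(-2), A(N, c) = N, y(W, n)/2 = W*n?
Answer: 476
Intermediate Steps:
y(W, n) = 2*W*n (y(W, n) = 2*(W*n) = 2*W*n)
s = -28 (s = 2*(-4)*3 + 2*(-2) = -24 - 4 = -28)
s + A(4, 6)*126 = -28 + 4*126 = -28 + 504 = 476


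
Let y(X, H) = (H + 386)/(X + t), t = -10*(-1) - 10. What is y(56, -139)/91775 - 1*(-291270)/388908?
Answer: 124754091523/166562814600 ≈ 0.74899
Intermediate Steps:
t = 0 (t = 10 - 10 = 0)
y(X, H) = (386 + H)/X (y(X, H) = (H + 386)/(X + 0) = (386 + H)/X)
y(56, -139)/91775 - 1*(-291270)/388908 = ((386 - 139)/56)/91775 - 1*(-291270)/388908 = ((1/56)*247)*(1/91775) + 291270*(1/388908) = (247/56)*(1/91775) + 48545/64818 = 247/5139400 + 48545/64818 = 124754091523/166562814600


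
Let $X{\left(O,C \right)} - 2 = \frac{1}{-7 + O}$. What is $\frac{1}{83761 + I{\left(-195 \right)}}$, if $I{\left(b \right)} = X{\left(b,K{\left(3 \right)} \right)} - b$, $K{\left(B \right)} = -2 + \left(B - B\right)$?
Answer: $\frac{202}{16959515} \approx 1.1911 \cdot 10^{-5}$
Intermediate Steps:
$K{\left(B \right)} = -2$ ($K{\left(B \right)} = -2 + 0 = -2$)
$X{\left(O,C \right)} = 2 + \frac{1}{-7 + O}$
$I{\left(b \right)} = - b + \frac{-13 + 2 b}{-7 + b}$ ($I{\left(b \right)} = \frac{-13 + 2 b}{-7 + b} - b = - b + \frac{-13 + 2 b}{-7 + b}$)
$\frac{1}{83761 + I{\left(-195 \right)}} = \frac{1}{83761 + \frac{-13 - \left(-195\right)^{2} + 9 \left(-195\right)}{-7 - 195}} = \frac{1}{83761 + \frac{-13 - 38025 - 1755}{-202}} = \frac{1}{83761 - \frac{-13 - 38025 - 1755}{202}} = \frac{1}{83761 - - \frac{39793}{202}} = \frac{1}{83761 + \frac{39793}{202}} = \frac{1}{\frac{16959515}{202}} = \frac{202}{16959515}$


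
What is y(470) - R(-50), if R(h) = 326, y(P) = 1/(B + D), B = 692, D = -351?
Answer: -111165/341 ≈ -326.00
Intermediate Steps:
y(P) = 1/341 (y(P) = 1/(692 - 351) = 1/341)
y(470) - R(-50) = 1/341 - 1*326 = 1/341 - 326 = -111165/341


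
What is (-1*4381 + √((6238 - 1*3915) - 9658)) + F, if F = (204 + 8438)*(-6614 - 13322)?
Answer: -172291293 + 3*I*√815 ≈ -1.7229e+8 + 85.645*I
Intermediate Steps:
F = -172286912 (F = 8642*(-19936) = -172286912)
(-1*4381 + √((6238 - 1*3915) - 9658)) + F = (-1*4381 + √((6238 - 1*3915) - 9658)) - 172286912 = (-4381 + √((6238 - 3915) - 9658)) - 172286912 = (-4381 + √(2323 - 9658)) - 172286912 = (-4381 + √(-7335)) - 172286912 = (-4381 + 3*I*√815) - 172286912 = -172291293 + 3*I*√815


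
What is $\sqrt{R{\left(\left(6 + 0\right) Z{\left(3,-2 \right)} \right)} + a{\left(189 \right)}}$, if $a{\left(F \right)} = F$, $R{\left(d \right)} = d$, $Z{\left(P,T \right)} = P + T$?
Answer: $\sqrt{195} \approx 13.964$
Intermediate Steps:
$\sqrt{R{\left(\left(6 + 0\right) Z{\left(3,-2 \right)} \right)} + a{\left(189 \right)}} = \sqrt{\left(6 + 0\right) \left(3 - 2\right) + 189} = \sqrt{6 \cdot 1 + 189} = \sqrt{6 + 189} = \sqrt{195}$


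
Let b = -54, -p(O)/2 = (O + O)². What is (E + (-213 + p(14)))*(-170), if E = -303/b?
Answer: 2716345/9 ≈ 3.0182e+5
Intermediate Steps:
p(O) = -8*O² (p(O) = -2*(O + O)² = -2*4*O² = -8*O²)
E = 101/18 (E = -303/(-54) = -303*(-1/54) = 101/18 ≈ 5.6111)
(E + (-213 + p(14)))*(-170) = (101/18 + (-213 - 8*14²))*(-170) = (101/18 + (-213 - 8*196))*(-170) = (101/18 + (-213 - 1568))*(-170) = (101/18 - 1781)*(-170) = -31957/18*(-170) = 2716345/9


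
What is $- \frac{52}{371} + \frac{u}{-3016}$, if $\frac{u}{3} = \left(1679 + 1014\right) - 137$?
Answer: $- \frac{750415}{279734} \approx -2.6826$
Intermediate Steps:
$u = 7668$ ($u = 3 \left(\left(1679 + 1014\right) - 137\right) = 3 \left(2693 - 137\right) = 3 \cdot 2556 = 7668$)
$- \frac{52}{371} + \frac{u}{-3016} = - \frac{52}{371} + \frac{7668}{-3016} = \left(-52\right) \frac{1}{371} + 7668 \left(- \frac{1}{3016}\right) = - \frac{52}{371} - \frac{1917}{754} = - \frac{750415}{279734}$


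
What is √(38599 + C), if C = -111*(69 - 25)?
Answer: √33715 ≈ 183.62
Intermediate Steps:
C = -4884 (C = -111*44 = -4884)
√(38599 + C) = √(38599 - 4884) = √33715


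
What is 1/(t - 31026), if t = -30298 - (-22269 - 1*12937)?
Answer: -1/26118 ≈ -3.8288e-5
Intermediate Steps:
t = 4908 (t = -30298 - (-22269 - 12937) = -30298 - 1*(-35206) = -30298 + 35206 = 4908)
1/(t - 31026) = 1/(4908 - 31026) = 1/(-26118) = -1/26118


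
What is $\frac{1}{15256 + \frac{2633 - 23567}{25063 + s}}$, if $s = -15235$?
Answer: $\frac{546}{8328613} \approx 6.5557 \cdot 10^{-5}$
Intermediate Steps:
$\frac{1}{15256 + \frac{2633 - 23567}{25063 + s}} = \frac{1}{15256 + \frac{2633 - 23567}{25063 - 15235}} = \frac{1}{15256 - \frac{20934}{9828}} = \frac{1}{15256 - \frac{1163}{546}} = \frac{1}{\frac{8328613}{546}} = \frac{546}{8328613}$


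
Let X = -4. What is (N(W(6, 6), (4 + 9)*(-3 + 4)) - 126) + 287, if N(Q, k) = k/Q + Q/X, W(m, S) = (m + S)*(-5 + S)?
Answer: 1909/12 ≈ 159.08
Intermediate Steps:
W(m, S) = (-5 + S)*(S + m) (W(m, S) = (S + m)*(-5 + S) = (-5 + S)*(S + m))
N(Q, k) = -Q/4 + k/Q (N(Q, k) = k/Q + Q/(-4) = k/Q + Q*(-¼) = k/Q - Q/4 = -Q/4 + k/Q)
(N(W(6, 6), (4 + 9)*(-3 + 4)) - 126) + 287 = ((-(6² - 5*6 - 5*6 + 6*6)/4 + ((4 + 9)*(-3 + 4))/(6² - 5*6 - 5*6 + 6*6)) - 126) + 287 = ((-(36 - 30 - 30 + 36)/4 + (13*1)/(36 - 30 - 30 + 36)) - 126) + 287 = ((-¼*12 + 13/12) - 126) + 287 = ((-3 + 13*(1/12)) - 126) + 287 = ((-3 + 13/12) - 126) + 287 = (-23/12 - 126) + 287 = -1535/12 + 287 = 1909/12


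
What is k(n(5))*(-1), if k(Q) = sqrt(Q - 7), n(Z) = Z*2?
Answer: -sqrt(3) ≈ -1.7320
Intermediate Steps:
n(Z) = 2*Z
k(Q) = sqrt(-7 + Q)
k(n(5))*(-1) = sqrt(-7 + 2*5)*(-1) = sqrt(-7 + 10)*(-1) = sqrt(3)*(-1) = -sqrt(3)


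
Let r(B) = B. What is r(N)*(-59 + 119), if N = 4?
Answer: 240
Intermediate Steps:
r(N)*(-59 + 119) = 4*(-59 + 119) = 4*60 = 240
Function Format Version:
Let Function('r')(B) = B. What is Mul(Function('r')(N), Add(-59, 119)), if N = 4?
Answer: 240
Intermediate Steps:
Mul(Function('r')(N), Add(-59, 119)) = Mul(4, Add(-59, 119)) = Mul(4, 60) = 240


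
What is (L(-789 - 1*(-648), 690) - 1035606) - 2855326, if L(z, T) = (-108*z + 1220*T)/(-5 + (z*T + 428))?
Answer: -125634589024/32289 ≈ -3.8909e+6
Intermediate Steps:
L(z, T) = (-108*z + 1220*T)/(423 + T*z) (L(z, T) = (-108*z + 1220*T)/(-5 + (T*z + 428)) = (-108*z + 1220*T)/(-5 + (428 + T*z)) = (-108*z + 1220*T)/(423 + T*z))
(L(-789 - 1*(-648), 690) - 1035606) - 2855326 = (4*(-27*(-789 - 1*(-648)) + 305*690)/(423 + 690*(-789 - 1*(-648))) - 1035606) - 2855326 = (4*(-27*(-789 + 648) + 210450)/(423 + 690*(-789 + 648)) - 1035606) - 2855326 = (4*(-27*(-141) + 210450)/(423 + 690*(-141)) - 1035606) - 2855326 = (4*(3807 + 210450)/(423 - 97290) - 1035606) - 2855326 = (4*214257/(-96867) - 1035606) - 2855326 = (4*(-1/96867)*214257 - 1035606) - 2855326 = (-285676/32289 - 1035606) - 2855326 = -33438967810/32289 - 2855326 = -125634589024/32289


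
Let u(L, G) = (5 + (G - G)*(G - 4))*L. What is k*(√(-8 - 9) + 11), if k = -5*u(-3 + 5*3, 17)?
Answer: -3300 - 300*I*√17 ≈ -3300.0 - 1236.9*I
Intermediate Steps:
u(L, G) = 5*L (u(L, G) = (5 + 0*(-4 + G))*L = (5 + 0)*L = 5*L)
k = -300 (k = -25*(-3 + 5*3) = -25*(-3 + 15) = -25*12 = -5*60 = -300)
k*(√(-8 - 9) + 11) = -300*(√(-8 - 9) + 11) = -300*(√(-17) + 11) = -300*(I*√17 + 11) = -300*(11 + I*√17) = -3300 - 300*I*√17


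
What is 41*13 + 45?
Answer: 578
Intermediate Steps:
41*13 + 45 = 533 + 45 = 578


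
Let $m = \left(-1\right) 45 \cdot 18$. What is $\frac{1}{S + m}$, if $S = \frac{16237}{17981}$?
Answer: $- \frac{17981}{14548373} \approx -0.0012359$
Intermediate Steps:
$S = \frac{16237}{17981}$ ($S = 16237 \cdot \frac{1}{17981} = \frac{16237}{17981} \approx 0.90301$)
$m = -810$ ($m = \left(-45\right) 18 = -810$)
$\frac{1}{S + m} = \frac{1}{\frac{16237}{17981} - 810} = \frac{1}{- \frac{14548373}{17981}} = - \frac{17981}{14548373}$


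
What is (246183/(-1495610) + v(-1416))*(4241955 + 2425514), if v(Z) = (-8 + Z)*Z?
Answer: 20107245136131377733/1495610 ≈ 1.3444e+13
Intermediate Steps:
v(Z) = Z*(-8 + Z)
(246183/(-1495610) + v(-1416))*(4241955 + 2425514) = (246183/(-1495610) - 1416*(-8 - 1416))*(4241955 + 2425514) = (246183*(-1/1495610) - 1416*(-1424))*6667469 = (-246183/1495610 + 2016384)*6667469 = (3015723828057/1495610)*6667469 = 20107245136131377733/1495610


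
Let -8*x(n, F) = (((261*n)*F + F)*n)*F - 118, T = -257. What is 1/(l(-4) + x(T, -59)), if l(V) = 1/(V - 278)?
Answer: -564/4230516749069 ≈ -1.3332e-10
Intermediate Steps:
x(n, F) = 59/4 - F*n*(F + 261*F*n)/8 (x(n, F) = -((((261*n)*F + F)*n)*F - 118)/8 = -(((261*F*n + F)*n)*F - 118)/8 = -(((F + 261*F*n)*n)*F - 118)/8 = -((n*(F + 261*F*n))*F - 118)/8 = -(F*n*(F + 261*F*n) - 118)/8 = -(-118 + F*n*(F + 261*F*n))/8 = 59/4 - F*n*(F + 261*F*n)/8)
l(V) = 1/(-278 + V)
1/(l(-4) + x(T, -59)) = 1/(1/(-278 - 4) + (59/4 - 261/8*(-59)²*(-257)² - ⅛*(-257)*(-59)²)) = 1/(1/(-282) + (59/4 - 261/8*3481*66049 - ⅛*(-257)*3481)) = 1/(-1/282 + (59/4 - 60008224509/8 + 894617/8)) = 1/(-1/282 - 30003664887/4) = 1/(-4230516749069/564) = -564/4230516749069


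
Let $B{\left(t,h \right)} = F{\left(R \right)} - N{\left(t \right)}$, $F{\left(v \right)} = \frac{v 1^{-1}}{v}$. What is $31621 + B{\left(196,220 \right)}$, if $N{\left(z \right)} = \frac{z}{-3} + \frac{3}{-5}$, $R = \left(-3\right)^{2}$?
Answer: $\frac{475319}{15} \approx 31688.0$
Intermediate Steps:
$R = 9$
$N{\left(z \right)} = - \frac{3}{5} - \frac{z}{3}$ ($N{\left(z \right)} = z \left(- \frac{1}{3}\right) + 3 \left(- \frac{1}{5}\right) = - \frac{z}{3} - \frac{3}{5} = - \frac{3}{5} - \frac{z}{3}$)
$F{\left(v \right)} = 1$ ($F{\left(v \right)} = \frac{v 1}{v} = \frac{v}{v} = 1$)
$B{\left(t,h \right)} = \frac{8}{5} + \frac{t}{3}$ ($B{\left(t,h \right)} = 1 - \left(- \frac{3}{5} - \frac{t}{3}\right) = 1 + \left(\frac{3}{5} + \frac{t}{3}\right) = \frac{8}{5} + \frac{t}{3}$)
$31621 + B{\left(196,220 \right)} = 31621 + \left(\frac{8}{5} + \frac{1}{3} \cdot 196\right) = 31621 + \left(\frac{8}{5} + \frac{196}{3}\right) = 31621 + \frac{1004}{15} = \frac{475319}{15}$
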